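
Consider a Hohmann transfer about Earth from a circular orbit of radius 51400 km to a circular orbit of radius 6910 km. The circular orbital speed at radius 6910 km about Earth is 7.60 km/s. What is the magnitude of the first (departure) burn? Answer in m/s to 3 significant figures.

Δv₁ = 1430 m/s

From the circular-orbit relation v² = μ/r at r = 6910 km: μ = v²r = (7.60)² × 6910 = 3.99122×10^5 km³/s².
Semi-major axis of the transfer orbit: a_t = (51400 + 6910)/2 = 29155 km.
On the circular orbit at r = 51400 km, v_c = √(μ/r) = 2.787 km/s.
Transfer-orbit speed at the same r (vis-viva, a = a_t): v_t = √[μ(2/r − 1/a_t)] = 1.357 km/s.
Δv₁ = |v_t − v_c| = |1.357 − 2.787| = 1.430 km/s.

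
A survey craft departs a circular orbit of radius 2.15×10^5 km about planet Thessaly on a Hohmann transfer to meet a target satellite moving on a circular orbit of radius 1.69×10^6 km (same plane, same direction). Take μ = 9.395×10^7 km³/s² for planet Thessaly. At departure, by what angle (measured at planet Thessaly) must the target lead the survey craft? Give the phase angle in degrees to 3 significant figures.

φ = 104°

Semi-major axis of the transfer orbit: a_t = (2.150×10^5 + 1.690×10^6)/2 = 9.525×10^5 km.
The half-period of the transfer ellipse is t = π√(a_t³/μ) = 3.013×10^5 s.
The target's mean motion on its circular orbit is ω₂ = √(μ/r₂³) = 4.412×10^-6 rad/s.
Angle swept by the target during transfer: ω₂·t = 1.3293 rad = 76.16°.
Arrival is 180° from departure on the ellipse, so φ = 180° − 76.16° = 104°.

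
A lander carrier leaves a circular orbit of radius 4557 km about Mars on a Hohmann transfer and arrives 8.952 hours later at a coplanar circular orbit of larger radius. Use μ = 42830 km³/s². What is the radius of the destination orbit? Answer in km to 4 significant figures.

r₂ = 28480 km

Transfer time t = 8.952 hours = 32227.2 s, and t = π√(a_t³/μ).
So a_t = (μ t²/π²)^(1/3) = (42830 × (32227.2)² / π²)^(1/3) = 16518 km.
Since a_t = (r₁ + r₂)/2, r₂ = 2a_t − r₁ = 2×16518 − 4557 = 28479 km.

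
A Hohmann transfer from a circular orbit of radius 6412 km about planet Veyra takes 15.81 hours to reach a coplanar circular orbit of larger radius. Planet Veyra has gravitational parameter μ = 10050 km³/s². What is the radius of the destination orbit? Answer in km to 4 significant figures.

r₂ = 23360 km

Transfer time t = 15.81 hours = 56916 s, and t = π√(a_t³/μ).
So a_t = (μ t²/π²)^(1/3) = (10050 × (56916)² / π²)^(1/3) = 14886 km.
Since a_t = (r₁ + r₂)/2, r₂ = 2a_t − r₁ = 2×14886 − 6412 = 23360 km.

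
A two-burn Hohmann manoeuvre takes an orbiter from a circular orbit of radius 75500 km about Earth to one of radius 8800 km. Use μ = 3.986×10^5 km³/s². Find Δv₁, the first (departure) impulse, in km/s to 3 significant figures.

The Hohmann ellipse has a_t = (r₁ + r₂)/2 = 42150 km.
On the circular orbit at r = 75500 km, v_c = √(μ/r) = 2.298 km/s.
Vis-viva on the transfer ellipse at r = 75500 km gives v_t = √[μ(2/r − 1/a_t)] = 1.050 km/s.
Δv₁ = |v_t − v_c| = |1.050 − 2.298| = 1.248 km/s.

Δv₁ = 1.25 km/s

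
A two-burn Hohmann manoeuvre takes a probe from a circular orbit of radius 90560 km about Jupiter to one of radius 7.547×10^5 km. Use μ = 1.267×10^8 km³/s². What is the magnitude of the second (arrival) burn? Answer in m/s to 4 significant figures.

Transfer-ellipse semi-major axis a_t = (r₁ + r₂)/2 = (90560 + 7.547×10^5)/2 = 4.2263×10^5 km.
On the circular orbit at r = 7.547×10^5 km, v_c = √(μ/r) = 12.957 km/s.
Vis-viva on the transfer ellipse at r = 7.547×10^5 km gives v_t = √[μ(2/r − 1/a_t)] = 5.9978 km/s.
Δv₂ = |v_t − v_c| = |5.9978 − 12.957| = 6.959 km/s.

Δv₂ = 6959 m/s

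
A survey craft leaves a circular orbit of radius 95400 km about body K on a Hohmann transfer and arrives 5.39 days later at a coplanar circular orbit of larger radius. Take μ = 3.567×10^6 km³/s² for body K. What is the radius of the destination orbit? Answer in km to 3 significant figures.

r₂ = 7.61×10^5 km

Transfer time t = 5.39 days = 4.65696×10^5 s, and t = π√(a_t³/μ).
So a_t = (μ t²/π²)^(1/3) = (3.567×10^6 × (4.65696×10^5)² / π²)^(1/3) = 4.2796×10^5 km.
Since a_t = (r₁ + r₂)/2, r₂ = 2a_t − r₁ = 2×4.2796×10^5 − 95400 = 7.6052×10^5 km.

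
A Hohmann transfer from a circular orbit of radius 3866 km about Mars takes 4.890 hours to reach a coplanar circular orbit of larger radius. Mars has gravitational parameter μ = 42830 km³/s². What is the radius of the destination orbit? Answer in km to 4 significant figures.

Transfer time t = 4.890 hours = 17604 s, and t = π√(a_t³/μ).
So a_t = (μ t²/π²)^(1/3) = (42830 × (17604)² / π²)^(1/3) = 11038 km.
Since a_t = (r₁ + r₂)/2, r₂ = 2a_t − r₁ = 2×11038 − 3866 = 18210 km.

r₂ = 18210 km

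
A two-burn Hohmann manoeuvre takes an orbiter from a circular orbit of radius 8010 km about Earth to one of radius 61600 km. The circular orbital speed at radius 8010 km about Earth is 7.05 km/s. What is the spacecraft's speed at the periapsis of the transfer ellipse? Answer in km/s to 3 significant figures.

v = 9.38 km/s

From the circular-orbit relation v² = μ/r at r = 8010 km: μ = v²r = (7.05)² × 8010 = 3.98117×10^5 km³/s².
The Hohmann ellipse has a_t = (r₁ + r₂)/2 = 34805 km.
At periapsis, r = 8010 km.
From the vis-viva equation, v = √[μ(2/r − 1/a_t)] = 9.379 km/s.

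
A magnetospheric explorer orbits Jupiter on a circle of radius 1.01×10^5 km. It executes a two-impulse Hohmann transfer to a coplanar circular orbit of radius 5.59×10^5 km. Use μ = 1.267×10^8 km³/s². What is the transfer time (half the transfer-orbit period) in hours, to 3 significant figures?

The Hohmann ellipse has a_t = (r₁ + r₂)/2 = 3.300×10^5 km.
Half the transfer-orbit period gives t = π√(a_t³/μ) = 52910 s.
Converting: 52910 s ÷ 3600 s/hour = 14.7 hours.

t = 14.7 hours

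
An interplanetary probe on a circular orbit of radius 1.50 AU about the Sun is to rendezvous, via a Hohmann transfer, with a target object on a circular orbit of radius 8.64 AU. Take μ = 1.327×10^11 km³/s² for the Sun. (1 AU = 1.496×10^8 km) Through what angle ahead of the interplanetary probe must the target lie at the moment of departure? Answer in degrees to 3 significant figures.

In km: r₁ = 1.50 × 1.496×10^8 = 2.244×10^8 km; r₂ = 8.64 × 1.496×10^8 = 1.292544×10^9 km.
The Hohmann ellipse has a_t = (r₁ + r₂)/2 = 7.58472×10^8 km.
Transfer time t = π√(a_t³/μ) = 1.8015×10^8 s.
The target's mean motion on its circular orbit is ω₂ = √(μ/r₂³) = 7.8391×10^-9 rad/s.
Angle swept by the target during transfer: ω₂·t = 1.4122 rad = 80.91°.
The interplanetary probe traverses 180° on the transfer ellipse, so the target must lead by 180° − 80.91° = 99.1°.

φ = 99.1°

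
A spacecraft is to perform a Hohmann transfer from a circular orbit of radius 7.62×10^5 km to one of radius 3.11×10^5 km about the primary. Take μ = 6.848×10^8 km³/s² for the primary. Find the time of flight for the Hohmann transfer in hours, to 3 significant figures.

Transfer-ellipse semi-major axis a_t = (r₁ + r₂)/2 = (7.620×10^5 + 3.110×10^5)/2 = 5.365×10^5 km.
By Kepler's third law the transfer-orbit period is T = 2π√(a_t³/μ), so t = T/2 = 47180 s.
Converting: 47180 s ÷ 3600 s/hour = 13.1 hours.

t = 13.1 hours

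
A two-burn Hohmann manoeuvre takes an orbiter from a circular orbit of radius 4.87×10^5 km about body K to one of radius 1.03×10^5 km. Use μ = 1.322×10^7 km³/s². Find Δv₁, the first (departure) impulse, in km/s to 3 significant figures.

Δv₁ = 2.13 km/s

Semi-major axis of the transfer orbit: a_t = (4.870×10^5 + 1.030×10^5)/2 = 2.950×10^5 km.
Circular speed at r = 4.870×10^5 km: v_c = √(μ/r) = 5.2102 km/s.
Transfer-orbit speed at the same r (vis-viva, a = a_t): v_t = √[μ(2/r − 1/a_t)] = 3.0786 km/s.
Δv₁ = |v_t − v_c| = |3.0786 − 5.2102| = 2.132 km/s.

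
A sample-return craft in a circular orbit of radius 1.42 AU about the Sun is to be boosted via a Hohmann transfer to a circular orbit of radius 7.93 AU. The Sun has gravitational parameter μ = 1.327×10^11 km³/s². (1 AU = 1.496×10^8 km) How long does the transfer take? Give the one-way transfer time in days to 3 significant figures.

In km: r₁ = 1.42 × 1.496×10^8 = 2.12432×10^8 km; r₂ = 7.93 × 1.496×10^8 = 1.186328×10^9 km.
The Hohmann ellipse has a_t = (r₁ + r₂)/2 = 6.9938×10^8 km.
Half the transfer-orbit period gives t = π√(a_t³/μ) = 1.595×10^8 s.
Converting: 1.595×10^8 s ÷ 86400 s/day = 1850 days.

t = 1850 days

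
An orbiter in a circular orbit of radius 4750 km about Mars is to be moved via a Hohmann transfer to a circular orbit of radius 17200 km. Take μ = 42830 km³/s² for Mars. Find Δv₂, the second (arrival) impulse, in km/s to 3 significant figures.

Δv₂ = 0.540 km/s

Semi-major axis of the transfer orbit: a_t = (4750 + 17200)/2 = 10975 km.
Circular speed at r = 17200 km: v_c = √(μ/r) = 1.5780 km/s.
Transfer-orbit speed at the same r (vis-viva, a = a_t): v_t = √[μ(2/r − 1/a_t)] = 1.0381 km/s.
Δv₂ = |v_t − v_c| = |1.0381 − 1.5780| = 0.5399 km/s.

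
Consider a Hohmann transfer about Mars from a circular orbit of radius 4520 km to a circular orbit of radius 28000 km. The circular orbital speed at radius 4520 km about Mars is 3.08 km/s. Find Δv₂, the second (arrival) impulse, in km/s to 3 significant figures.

Δv₂ = 0.585 km/s

From the circular-orbit relation v² = μ/r at r = 4520 km: μ = v²r = (3.08)² × 4520 = 42878.5 km³/s².
Transfer-ellipse semi-major axis a_t = (r₁ + r₂)/2 = (4520 + 28000)/2 = 16260 km.
On the circular orbit at r = 28000 km, v_c = √(μ/r) = 1.23749 km/s.
Vis-viva on the transfer ellipse at r = 28000 km gives v_t = √[μ(2/r − 1/a_t)] = 0.652454 km/s.
Δv₂ = |v_t − v_c| = |0.652454 − 1.23749| = 0.5850 km/s.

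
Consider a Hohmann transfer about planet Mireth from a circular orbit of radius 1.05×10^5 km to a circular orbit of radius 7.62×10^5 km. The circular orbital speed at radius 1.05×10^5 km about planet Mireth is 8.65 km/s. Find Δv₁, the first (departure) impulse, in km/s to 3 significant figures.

Δv₁ = 2.82 km/s

From the circular-orbit relation v² = μ/r at r = 1.05×10^5 km: μ = v²r = (8.65)² × 1.05×10^5 = 7.85636×10^6 km³/s².
Transfer-ellipse semi-major axis a_t = (r₁ + r₂)/2 = (1.050×10^5 + 7.620×10^5)/2 = 4.335×10^5 km.
On the circular orbit at r = 1.050×10^5 km, v_c = √(μ/r) = 8.6500 km/s.
Vis-viva on the transfer ellipse at r = 1.050×10^5 km gives v_t = √[μ(2/r − 1/a_t)] = 11.468 km/s.
Δv₁ = |v_t − v_c| = |11.468 − 8.6500| = 2.818 km/s.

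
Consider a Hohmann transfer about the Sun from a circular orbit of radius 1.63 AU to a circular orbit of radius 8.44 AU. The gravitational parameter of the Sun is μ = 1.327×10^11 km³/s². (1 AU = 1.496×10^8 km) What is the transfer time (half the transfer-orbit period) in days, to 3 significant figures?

In km: r₁ = 1.63 × 1.496×10^8 = 2.43848×10^8 km; r₂ = 8.44 × 1.496×10^8 = 1.262624×10^9 km.
The Hohmann ellipse has a_t = (r₁ + r₂)/2 = 7.53236×10^8 km.
By Kepler's third law the transfer-orbit period is T = 2π√(a_t³/μ), so t = T/2 = 1.783×10^8 s.
Converting: 1.783×10^8 s ÷ 86400 s/day = 2060 days.

t = 2060 days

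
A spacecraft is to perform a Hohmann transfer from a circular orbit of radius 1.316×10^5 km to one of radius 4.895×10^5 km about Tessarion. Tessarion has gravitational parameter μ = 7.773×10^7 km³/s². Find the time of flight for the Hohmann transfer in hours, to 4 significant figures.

t = 17.13 hours

The Hohmann ellipse has a_t = (r₁ + r₂)/2 = 3.1055×10^5 km.
Transfer time t = π√(a_t³/μ) = π√((3.1055×10^5)³ / 7.773×10^7) = 61670 s.
Converting: 61670 s ÷ 3600 s/hour = 17.13 hours.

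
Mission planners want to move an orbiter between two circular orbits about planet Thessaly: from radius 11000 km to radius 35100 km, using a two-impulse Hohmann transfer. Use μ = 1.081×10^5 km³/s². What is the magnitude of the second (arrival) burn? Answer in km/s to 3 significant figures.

Δv₂ = 0.543 km/s

Transfer-ellipse semi-major axis a_t = (r₁ + r₂)/2 = (11000 + 35100)/2 = 23050 km.
Circular speed at r = 35100 km: v_c = √(μ/r) = 1.7549 km/s.
Transfer-orbit speed at the same r (vis-viva, a = a_t): v_t = √[μ(2/r − 1/a_t)] = 1.2123 km/s.
Δv₂ = |v_t − v_c| = |1.2123 − 1.7549| = 0.5426 km/s.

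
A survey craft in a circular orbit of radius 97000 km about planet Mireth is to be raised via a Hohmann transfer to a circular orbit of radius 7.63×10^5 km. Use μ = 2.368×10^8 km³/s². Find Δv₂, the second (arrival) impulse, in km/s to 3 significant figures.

The Hohmann ellipse has a_t = (r₁ + r₂)/2 = 4.300×10^5 km.
Circular speed at r = 7.630×10^5 km: v_c = √(μ/r) = 17.617 km/s.
Vis-viva on the transfer ellipse at r = 7.630×10^5 km gives v_t = √[μ(2/r − 1/a_t)] = 8.3672 km/s.
Δv₂ = |v_t − v_c| = |8.3672 − 17.617| = 9.250 km/s.

Δv₂ = 9.25 km/s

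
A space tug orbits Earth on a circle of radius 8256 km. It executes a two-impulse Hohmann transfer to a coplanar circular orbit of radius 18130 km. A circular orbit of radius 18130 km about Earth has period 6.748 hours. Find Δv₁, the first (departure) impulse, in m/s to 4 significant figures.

Δv₁ = 1197 m/s

From Kepler's third law T² = 4π²r³/μ at r = 18130 km, T = 6.748 hours = 6.748 × 3600 s = 24292.8 s: μ = 4π²r³/T² = 3.98656×10^5 km³/s².
The Hohmann ellipse has a_t = (r₁ + r₂)/2 = 13193 km.
Circular speed at r = 8256 km: v_c = √(μ/r) = 6.949 km/s.
Vis-viva on the transfer ellipse at r = 8256 km gives v_t = √[μ(2/r − 1/a_t)] = 8.146 km/s.
Δv₁ = |v_t − v_c| = |8.146 − 6.949| = 1.197 km/s.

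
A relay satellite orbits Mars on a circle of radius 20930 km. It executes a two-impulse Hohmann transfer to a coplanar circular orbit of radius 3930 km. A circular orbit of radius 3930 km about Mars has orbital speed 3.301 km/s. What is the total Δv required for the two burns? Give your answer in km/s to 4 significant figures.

From the circular-orbit relation v² = μ/r at r = 3930 km: μ = v²r = (3.301)² × 3930 = 42823.6 km³/s².
Semi-major axis of the transfer orbit: a_t = (20930 + 3930)/2 = 12430 km.
Circular speed at r₁: v₁ = √(μ/r₁) = √(42823.6/20930) = 1.4304 km/s.
Transfer-orbit speed at r₁ (vis-viva): v_a = √[μ(2/r₁ − 1/a_t)] = 0.80430 km/s.
First burn Δv₁ = |v_a − v₁| = 0.6261 km/s.
Circular speed at r₂: v₂ = √(μ/r₂) = 3.3010 km/s.
Transfer-orbit speed at r₂: v_p = √[μ(2/r₂ − 1/a_t)] = 4.2835 km/s.
Second burn Δv₂ = |v₂ − v_p| = 0.9825 km/s.
Δv = Δv₁ + Δv₂ = 0.6261 + 0.9825 = 1.609 km/s.

Δv = 1.609 km/s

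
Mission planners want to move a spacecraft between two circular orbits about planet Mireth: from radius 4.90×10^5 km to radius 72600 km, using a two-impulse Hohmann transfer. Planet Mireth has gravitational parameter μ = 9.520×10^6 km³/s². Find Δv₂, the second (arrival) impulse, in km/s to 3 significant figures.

Δv₂ = 3.66 km/s

Semi-major axis of the transfer orbit: a_t = (4.900×10^5 + 72600)/2 = 2.813×10^5 km.
On the circular orbit at r = 72600 km, v_c = √(μ/r) = 11.451 km/s.
Transfer-orbit speed at the same r (vis-viva, a = a_t): v_t = √[μ(2/r − 1/a_t)] = 15.113 km/s.
Δv₂ = |v_t − v_c| = |15.113 − 11.451| = 3.662 km/s.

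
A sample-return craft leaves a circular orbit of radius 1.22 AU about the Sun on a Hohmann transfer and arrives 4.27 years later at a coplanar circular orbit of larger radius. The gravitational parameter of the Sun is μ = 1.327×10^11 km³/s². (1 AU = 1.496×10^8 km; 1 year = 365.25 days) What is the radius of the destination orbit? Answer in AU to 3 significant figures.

r₂ = 7.14 AU

In km: r₁ = 1.22 × 1.496×10^8 = 1.82512×10^8 km.
Transfer time t = 4.27 years × 365.25 × 86400 s = 1.34750952×10^8 s, and t = π√(a_t³/μ).
So a_t = (μ t²/π²)^(1/3) = (1.327×10^11 × (1.34750952×10^8)² / π²)^(1/3) = 6.2500×10^8 km.
Since a_t = (r₁ + r₂)/2, r₂ = 2a_t − r₁ = 2×6.2500×10^8 − 1.82512×10^8 = 1.067488×10^9 km.
In AU: r₂ = 1.067488×10^9 / 1.496×10^8 = 7.14 AU.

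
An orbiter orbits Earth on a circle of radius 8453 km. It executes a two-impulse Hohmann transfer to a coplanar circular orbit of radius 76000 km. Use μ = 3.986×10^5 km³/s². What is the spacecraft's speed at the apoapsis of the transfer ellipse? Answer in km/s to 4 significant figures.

v = 1.025 km/s

Transfer-ellipse semi-major axis a_t = (r₁ + r₂)/2 = (8453 + 76000)/2 = 42226.5 km.
At apoapsis, r = 76000 km.
Applying v² = μ(2/r − 1/a_t): v = 1.025 km/s.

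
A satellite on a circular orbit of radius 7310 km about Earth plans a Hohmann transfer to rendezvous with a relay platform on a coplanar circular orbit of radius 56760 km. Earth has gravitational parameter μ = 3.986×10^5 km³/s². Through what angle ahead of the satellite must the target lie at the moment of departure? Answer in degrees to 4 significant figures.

φ = 103.7°

Semi-major axis of the transfer orbit: a_t = (7310 + 56760)/2 = 32035 km.
Transfer time t = π√(a_t³/μ) = 28530 s.
The target's mean motion on its circular orbit is ω₂ = √(μ/r₂³) = 4.669×10^-5 rad/s.
Angle swept by the target during transfer: ω₂·t = 1.332 rad = 76.32°.
Arrival is 180° from departure on the ellipse, so φ = 180° − 76.32° = 103.7°.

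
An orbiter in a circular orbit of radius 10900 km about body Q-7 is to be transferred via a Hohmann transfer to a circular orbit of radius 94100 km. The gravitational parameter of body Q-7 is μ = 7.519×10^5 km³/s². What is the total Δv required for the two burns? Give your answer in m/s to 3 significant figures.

The Hohmann ellipse has a_t = (r₁ + r₂)/2 = 52500 km.
Circular speed at r₁: v₁ = √(μ/r₁) = √(7.519×10^5/10900) = 8.306 km/s.
Transfer-orbit speed at r₁ (vis-viva equation): v_p = √[μ(2/r₁ − 1/a_t)] = 11.12 km/s.
First burn Δv₁ = |v_p − v₁| = 2.814 km/s.
Circular speed at r₂: v₂ = √(μ/r₂) = 2.827 km/s.
Transfer-orbit speed at r₂: v_a = √[μ(2/r₂ − 1/a_t)] = 1.288 km/s.
Second burn Δv₂ = |v₂ − v_a| = 1.539 km/s.
Δv = Δv₁ + Δv₂ = 2.814 + 1.539 = 4.353 km/s.

Δv = 4350 m/s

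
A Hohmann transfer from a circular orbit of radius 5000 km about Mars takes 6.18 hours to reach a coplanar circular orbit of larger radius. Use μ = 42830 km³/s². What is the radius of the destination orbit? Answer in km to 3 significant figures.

Transfer time t = 6.18 hours = 22248 s, and t = π√(a_t³/μ).
So a_t = (μ t²/π²)^(1/3) = (42830 × (22248)² / π²)^(1/3) = 12903 km.
Since a_t = (r₁ + r₂)/2, r₂ = 2a_t − r₁ = 2×12903 − 5000 = 20806 km.

r₂ = 20800 km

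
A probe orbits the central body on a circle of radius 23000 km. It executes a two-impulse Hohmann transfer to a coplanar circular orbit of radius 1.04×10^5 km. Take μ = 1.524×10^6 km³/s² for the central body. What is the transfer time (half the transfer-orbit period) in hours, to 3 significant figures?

t = 11.3 hours

Transfer-ellipse semi-major axis a_t = (r₁ + r₂)/2 = (23000 + 1.040×10^5)/2 = 63500 km.
Half the transfer-orbit period gives t = π√(a_t³/μ) = 40720 s.
Converting: 40720 s ÷ 3600 s/hour = 11.3 hours.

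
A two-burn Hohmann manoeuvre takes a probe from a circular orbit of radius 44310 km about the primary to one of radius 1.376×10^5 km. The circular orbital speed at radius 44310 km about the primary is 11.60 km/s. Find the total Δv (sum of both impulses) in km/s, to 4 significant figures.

Δv = 4.656 km/s

From the circular-orbit relation v² = μ/r at r = 44310 km: μ = v²r = (11.60)² × 44310 = 5.96235×10^6 km³/s².
Transfer-ellipse semi-major axis a_t = (r₁ + r₂)/2 = (44310 + 1.376×10^5)/2 = 90955 km.
Circular speed at r₁: v₁ = √(μ/r₁) = √(5.96235×10^6/44310) = 11.600 km/s.
Transfer-orbit speed at r₁ (vis-viva equation): v_p = √[μ(2/r₁ − 1/a_t)] = 14.268 km/s.
First burn Δv₁ = |v_p − v₁| = 2.668 km/s.
At r₂, v₂ = √(μ/r₂) = 6.5826 km/s.
Transfer-orbit speed at r₂: v_a = √[μ(2/r₂ − 1/a_t)] = 4.5945 km/s.
Second burn Δv₂ = |v₂ − v_a| = 1.988 km/s.
Δv = Δv₁ + Δv₂ = 2.668 + 1.988 = 4.656 km/s.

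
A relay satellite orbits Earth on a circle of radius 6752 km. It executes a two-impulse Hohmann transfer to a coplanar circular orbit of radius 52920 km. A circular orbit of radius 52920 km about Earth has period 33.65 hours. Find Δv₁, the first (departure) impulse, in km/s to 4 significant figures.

From Kepler's third law T² = 4π²r³/μ at r = 52920 km, T = 33.65 hours = 33.65 × 3600 s = 1.2114×10^5 s: μ = 4π²r³/T² = 3.98698×10^5 km³/s².
Semi-major axis of the transfer orbit: a_t = (6752 + 52920)/2 = 29836 km.
On the circular orbit at r = 6752 km, v_c = √(μ/r) = 7.6843 km/s.
Transfer-orbit speed at the same r (vis-viva, a = a_t): v_t = √[μ(2/r − 1/a_t)] = 10.234 km/s.
Δv₁ = |v_t − v_c| = |10.234 − 7.6843| = 2.550 km/s.

Δv₁ = 2.550 km/s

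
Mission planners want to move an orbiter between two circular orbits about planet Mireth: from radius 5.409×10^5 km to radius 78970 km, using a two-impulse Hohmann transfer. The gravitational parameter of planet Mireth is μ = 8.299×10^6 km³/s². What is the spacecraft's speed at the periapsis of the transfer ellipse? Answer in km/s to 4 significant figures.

The Hohmann ellipse has a_t = (r₁ + r₂)/2 = 3.09935×10^5 km.
The periapsis of the transfer ellipse is at r = 78970 km.
Vis-viva: v = √[μ(2/r − 1/a_t)] = √[8.299×10^6 × (2/78970 − 1/3.09935×10^5)] = 13.54 km/s.

v = 13.54 km/s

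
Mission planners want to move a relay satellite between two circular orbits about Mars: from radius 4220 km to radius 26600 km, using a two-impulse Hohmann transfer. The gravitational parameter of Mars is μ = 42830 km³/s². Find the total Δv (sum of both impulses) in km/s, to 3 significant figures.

Δv = 1.60 km/s

Transfer-ellipse semi-major axis a_t = (r₁ + r₂)/2 = (4220 + 26600)/2 = 15410 km.
At r₁ the circular-orbit speed is v₁ = √(μ/r₁) = 3.1858 km/s.
Transfer-orbit speed at r₁ (vis-viva equation): v_p = √[μ(2/r₁ − 1/a_t)] = 4.1856 km/s.
First burn Δv₁ = |v_p − v₁| = 0.9998 km/s.
Circular speed at r₂: v₂ = √(μ/r₂) = 1.2689 km/s.
Transfer-orbit speed at r₂: v_a = √[μ(2/r₂ − 1/a_t)] = 0.66403 km/s.
Second burn Δv₂ = |v₂ − v_a| = 0.6049 km/s.
Δv = Δv₁ + Δv₂ = 0.9998 + 0.6049 = 1.605 km/s.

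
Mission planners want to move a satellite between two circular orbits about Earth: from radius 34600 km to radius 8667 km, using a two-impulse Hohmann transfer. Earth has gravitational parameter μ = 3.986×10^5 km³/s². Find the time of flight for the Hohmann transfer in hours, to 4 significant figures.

t = 4.398 hours

Transfer-ellipse semi-major axis a_t = (r₁ + r₂)/2 = (34600 + 8667)/2 = 21633.5 km.
By Kepler's third law the transfer-orbit period is T = 2π√(a_t³/μ), so t = T/2 = 15833 s.
Converting: 15833 s ÷ 3600 s/hour = 4.398 hours.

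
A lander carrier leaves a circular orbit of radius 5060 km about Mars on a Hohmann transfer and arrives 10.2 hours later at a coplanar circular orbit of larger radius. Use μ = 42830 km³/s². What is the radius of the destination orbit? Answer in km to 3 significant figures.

Transfer time t = 10.2 hours = 36720 s, and t = π√(a_t³/μ).
So a_t = (μ t²/π²)^(1/3) = (42830 × (36720)² / π²)^(1/3) = 18020 km.
Since a_t = (r₁ + r₂)/2, r₂ = 2a_t − r₁ = 2×18020 − 5060 = 30980 km.

r₂ = 31000 km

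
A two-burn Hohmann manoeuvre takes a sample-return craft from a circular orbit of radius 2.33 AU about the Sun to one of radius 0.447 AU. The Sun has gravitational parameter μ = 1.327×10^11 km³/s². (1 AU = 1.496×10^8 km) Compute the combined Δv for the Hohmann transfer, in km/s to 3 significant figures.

In km: r₁ = 2.33 × 1.496×10^8 = 3.48568×10^8 km; r₂ = 0.447 × 1.496×10^8 = 6.68712×10^7 km.
The Hohmann ellipse has a_t = (r₁ + r₂)/2 = 2.077196×10^8 km.
Circular speed at r₁: v₁ = √(μ/r₁) = √(1.327×10^11/3.48568×10^8) = 19.512 km/s.
Transfer-orbit speed at r₁ (vis-viva): v_a = √[μ(2/r₁ − 1/a_t)] = 11.071 km/s.
First burn Δv₁ = |v_a − v₁| = 8.441 km/s.
Circular speed at r₂: v₂ = √(μ/r₂) = 44.55 km/s.
Transfer-orbit speed at r₂: v_p = √[μ(2/r₂ − 1/a_t)] = 57.71 km/s.
Second burn Δv₂ = |v₂ − v_p| = 13.16 km/s.
Total Δv = Δv₁ + Δv₂ = 21.60 km/s.

Δv = 21.6 km/s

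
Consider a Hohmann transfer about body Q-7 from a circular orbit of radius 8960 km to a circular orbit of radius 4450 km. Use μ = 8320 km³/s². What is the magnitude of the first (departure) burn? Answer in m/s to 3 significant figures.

The Hohmann ellipse has a_t = (r₁ + r₂)/2 = 6705 km.
On the circular orbit at r = 8960 km, v_c = √(μ/r) = 0.9636 km/s.
Vis-viva on the transfer ellipse at r = 8960 km gives v_t = √[μ(2/r − 1/a_t)] = 0.7850 km/s.
Δv₁ = |v_t − v_c| = |0.7850 − 0.9636| = 0.1786 km/s.

Δv₁ = 179 m/s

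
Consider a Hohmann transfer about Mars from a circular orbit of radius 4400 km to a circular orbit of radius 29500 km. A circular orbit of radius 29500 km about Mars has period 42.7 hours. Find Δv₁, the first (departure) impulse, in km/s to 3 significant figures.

Δv₁ = 0.997 km/s

From Kepler's third law T² = 4π²r³/μ at r = 29500 km, T = 42.7 hours = 42.7 × 3600 s = 1.5372×10^5 s: μ = 4π²r³/T² = 42890.9 km³/s².
Transfer-ellipse semi-major axis a_t = (r₁ + r₂)/2 = (4400 + 29500)/2 = 16950 km.
On the circular orbit at r = 4400 km, v_c = √(μ/r) = 3.1222 km/s.
Vis-viva on the transfer ellipse at r = 4400 km gives v_t = √[μ(2/r − 1/a_t)] = 4.1189 km/s.
Δv₁ = |v_t − v_c| = |4.1189 − 3.1222| = 0.9967 km/s.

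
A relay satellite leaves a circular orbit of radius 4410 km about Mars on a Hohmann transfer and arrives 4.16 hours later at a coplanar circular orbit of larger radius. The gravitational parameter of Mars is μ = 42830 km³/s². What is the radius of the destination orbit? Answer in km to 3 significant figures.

Transfer time t = 4.16 hours = 14976 s, and t = π√(a_t³/μ).
So a_t = (μ t²/π²)^(1/3) = (42830 × (14976)² / π²)^(1/3) = 9910.1 km.
Since a_t = (r₁ + r₂)/2, r₂ = 2a_t − r₁ = 2×9910.1 − 4410 = 15410.2 km.

r₂ = 15400 km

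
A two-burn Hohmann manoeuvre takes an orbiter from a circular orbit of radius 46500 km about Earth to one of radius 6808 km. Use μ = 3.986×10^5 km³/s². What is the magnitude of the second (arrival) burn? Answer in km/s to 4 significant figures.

Semi-major axis of the transfer orbit: a_t = (46500 + 6808)/2 = 26654 km.
On the circular orbit at r = 6808 km, v_c = √(μ/r) = 7.6517 km/s.
Transfer-orbit speed at the same r (vis-viva, a = a_t): v_t = √[μ(2/r − 1/a_t)] = 10.107 km/s.
Δv₂ = |v_t − v_c| = |10.107 − 7.6517| = 2.455 km/s.

Δv₂ = 2.455 km/s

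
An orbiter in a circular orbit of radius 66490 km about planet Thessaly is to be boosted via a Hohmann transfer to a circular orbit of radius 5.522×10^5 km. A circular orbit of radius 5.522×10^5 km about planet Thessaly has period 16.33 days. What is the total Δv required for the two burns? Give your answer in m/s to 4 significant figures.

Δv = 3701 m/s

From Kepler's third law T² = 4π²r³/μ at r = 5.522×10^5 km, T = 16.33 days = 16.33 × 86400 s = 1.410912×10^6 s: μ = 4π²r³/T² = 3.33925×10^6 km³/s².
Semi-major axis of the transfer orbit: a_t = (66490 + 5.522×10^5)/2 = 3.09345×10^5 km.
At r₁ the circular-orbit speed is v₁ = √(μ/r₁) = 7.0867 km/s.
On the transfer ellipse at r₁, vis-viva gives v_p = √[μ(2/r₁ − 1/a_t)] = 9.4683 km/s.
First burn Δv₁ = |v_p − v₁| = 2.382 km/s.
Circular speed at r₂: v₂ = √(μ/r₂) = 2.459 km/s.
Transfer-orbit speed at r₂: v_a = √[μ(2/r₂ − 1/a_t)] = 1.140 km/s.
Second burn Δv₂ = |v₂ − v_a| = 1.319 km/s.
Δv = Δv₁ + Δv₂ = 2.382 + 1.319 = 3.701 km/s.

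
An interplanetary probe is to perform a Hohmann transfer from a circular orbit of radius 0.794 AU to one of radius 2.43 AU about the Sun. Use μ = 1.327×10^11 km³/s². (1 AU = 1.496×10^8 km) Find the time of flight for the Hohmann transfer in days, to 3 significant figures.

t = 374 days

In km: r₁ = 0.794 × 1.496×10^8 = 1.187824×10^8 km; r₂ = 2.43 × 1.496×10^8 = 3.63528×10^8 km.
The Hohmann ellipse has a_t = (r₁ + r₂)/2 = 2.411552×10^8 km.
Half the transfer-orbit period gives t = π√(a_t³/μ) = 3.230×10^7 s.
Converting: 3.230×10^7 s ÷ 86400 s/day = 374 days.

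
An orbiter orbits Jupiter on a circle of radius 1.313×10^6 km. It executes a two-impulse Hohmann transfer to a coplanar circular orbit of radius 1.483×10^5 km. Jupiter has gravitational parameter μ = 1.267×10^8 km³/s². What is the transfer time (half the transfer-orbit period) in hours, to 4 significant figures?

t = 48.42 hours

Semi-major axis of the transfer orbit: a_t = (1.313×10^6 + 1.483×10^5)/2 = 7.3065×10^5 km.
Half the transfer-orbit period gives t = π√(a_t³/μ) = 1.743×10^5 s.
Converting: 1.743×10^5 s ÷ 3600 s/hour = 48.42 hours.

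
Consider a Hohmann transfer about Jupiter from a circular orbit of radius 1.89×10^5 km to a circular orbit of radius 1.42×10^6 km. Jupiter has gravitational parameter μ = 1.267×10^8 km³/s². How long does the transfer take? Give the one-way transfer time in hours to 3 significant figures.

t = 55.9 hours

Transfer-ellipse semi-major axis a_t = (r₁ + r₂)/2 = (1.890×10^5 + 1.420×10^6)/2 = 8.045×10^5 km.
Transfer time t = π√(a_t³/μ) = π√((8.045×10^5)³ / 1.267×10^8) = 2.014×10^5 s.
Converting: 2.014×10^5 s ÷ 3600 s/hour = 55.9 hours.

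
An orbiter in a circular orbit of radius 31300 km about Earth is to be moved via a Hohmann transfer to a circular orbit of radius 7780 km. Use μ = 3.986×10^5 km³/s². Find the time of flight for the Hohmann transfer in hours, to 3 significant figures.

t = 3.78 hours

Semi-major axis of the transfer orbit: a_t = (31300 + 7780)/2 = 19540 km.
Transfer time t = π√(a_t³/μ) = π√((19540)³ / 3.986×10^5) = 13592 s.
Converting: 13592 s ÷ 3600 s/hour = 3.78 hours.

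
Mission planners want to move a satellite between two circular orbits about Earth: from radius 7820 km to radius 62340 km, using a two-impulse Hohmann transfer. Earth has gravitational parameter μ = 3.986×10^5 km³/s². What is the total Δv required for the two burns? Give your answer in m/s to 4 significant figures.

Semi-major axis of the transfer orbit: a_t = (7820 + 62340)/2 = 35080 km.
Circular speed at r₁: v₁ = √(μ/r₁) = √(3.986×10^5/7820) = 7.139 km/s.
On the transfer ellipse at r₁, vis-viva equation gives v_p = √[μ(2/r₁ − 1/a_t)] = 9.517 km/s.
First burn Δv₁ = |v_p − v₁| = 2.378 km/s.
At r₂, v₂ = √(μ/r₂) = 2.529 km/s.
Transfer-orbit speed at r₂: v_a = √[μ(2/r₂ − 1/a_t)] = 1.194 km/s.
Second burn Δv₂ = |v₂ − v_a| = 1.335 km/s.
Δv = Δv₁ + Δv₂ = 2.378 + 1.335 = 3.713 km/s.

Δv = 3713 m/s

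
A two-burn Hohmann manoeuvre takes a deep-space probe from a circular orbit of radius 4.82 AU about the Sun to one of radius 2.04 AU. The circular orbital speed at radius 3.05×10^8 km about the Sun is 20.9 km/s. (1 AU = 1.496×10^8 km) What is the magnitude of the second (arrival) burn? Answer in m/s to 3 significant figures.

Δv₂ = 3870 m/s

From the circular-orbit relation v² = μ/r at r = 3.05×10^8 km: μ = v²r = (20.9)² × 3.05×10^8 = 1.33227×10^11 km³/s².
In km: r₁ = 4.82 × 1.496×10^8 = 7.21072×10^8 km; r₂ = 2.04 × 1.496×10^8 = 3.05184×10^8 km.
Semi-major axis of the transfer orbit: a_t = (7.21072×10^8 + 3.05184×10^8)/2 = 5.13128×10^8 km.
Circular speed at r = 3.05184×10^8 km: v_c = √(μ/r) = 20.894 km/s.
Transfer-orbit speed at the same r (vis-viva, a = a_t): v_t = √[μ(2/r − 1/a_t)] = 24.768 km/s.
Δv₂ = |v_t − v_c| = |24.768 − 20.894| = 3.874 km/s.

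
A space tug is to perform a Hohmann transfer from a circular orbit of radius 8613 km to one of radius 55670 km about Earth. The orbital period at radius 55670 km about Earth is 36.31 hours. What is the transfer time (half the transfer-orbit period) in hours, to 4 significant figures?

t = 7.965 hours

From Kepler's third law T² = 4π²r³/μ at r = 55670 km, T = 36.31 hours = 36.31 × 3600 s = 1.30716×10^5 s: μ = 4π²r³/T² = 3.98626×10^5 km³/s².
Transfer-ellipse semi-major axis a_t = (r₁ + r₂)/2 = (8613 + 55670)/2 = 32141.5 km.
Half the transfer-orbit period gives t = π√(a_t³/μ) = 28673 s.
Converting: 28673 s ÷ 3600 s/hour = 7.965 hours.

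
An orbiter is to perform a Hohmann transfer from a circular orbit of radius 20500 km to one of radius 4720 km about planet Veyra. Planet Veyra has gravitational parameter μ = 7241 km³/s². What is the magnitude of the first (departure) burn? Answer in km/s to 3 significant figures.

Δv₁ = 0.231 km/s

The Hohmann ellipse has a_t = (r₁ + r₂)/2 = 12610 km.
On the circular orbit at r = 20500 km, v_c = √(μ/r) = 0.5943 km/s.
Vis-viva on the transfer ellipse at r = 20500 km gives v_t = √[μ(2/r − 1/a_t)] = 0.3636 km/s.
Δv₁ = |v_t − v_c| = |0.3636 − 0.5943| = 0.2307 km/s.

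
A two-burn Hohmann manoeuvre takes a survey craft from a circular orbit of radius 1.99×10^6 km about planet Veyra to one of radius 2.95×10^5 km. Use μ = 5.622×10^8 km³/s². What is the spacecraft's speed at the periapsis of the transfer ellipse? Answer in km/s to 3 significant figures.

The Hohmann ellipse has a_t = (r₁ + r₂)/2 = 1.1425×10^6 km.
The periapsis of the transfer ellipse is at r = 2.950×10^5 km.
From the vis-viva equation, v = √[μ(2/r − 1/a_t)] = 57.61 km/s.

v = 57.6 km/s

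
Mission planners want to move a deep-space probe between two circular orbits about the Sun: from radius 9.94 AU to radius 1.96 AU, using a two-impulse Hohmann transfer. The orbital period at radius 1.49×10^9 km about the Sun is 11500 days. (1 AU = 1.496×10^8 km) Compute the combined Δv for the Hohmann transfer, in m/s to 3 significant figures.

Δv = 10200 m/s

From Kepler's third law T² = 4π²r³/μ at r = 1.49×10^9 km, T = 11500 days = 11500 × 86400 s = 9.936×10^8 s: μ = 4π²r³/T² = 1.32280×10^11 km³/s².
In km: r₁ = 9.94 × 1.496×10^8 = 1.487024×10^9 km; r₂ = 1.96 × 1.496×10^8 = 2.93216×10^8 km.
Semi-major axis of the transfer orbit: a_t = (1.487024×10^9 + 2.93216×10^8)/2 = 8.9012×10^8 km.
Circular speed at r₁: v₁ = √(μ/r₁) = √(1.32280×10^11/1.487024×10^9) = 9.4317 km/s.
On the transfer ellipse at r₁, v² = μ(2/r − 1/a) gives v_a = √[μ(2/r₁ − 1/a_t)] = 5.4133 km/s.
First burn Δv₁ = |v_a − v₁| = 4.018 km/s.
At r₂, v₂ = √(μ/r₂) = 21.240 km/s.
Transfer-orbit speed at r₂: v_p = √[μ(2/r₂ − 1/a_t)] = 27.453 km/s.
Second burn Δv₂ = |v₂ − v_p| = 6.213 km/s.
Δv = Δv₁ + Δv₂ = 4.018 + 6.213 = 10.23 km/s.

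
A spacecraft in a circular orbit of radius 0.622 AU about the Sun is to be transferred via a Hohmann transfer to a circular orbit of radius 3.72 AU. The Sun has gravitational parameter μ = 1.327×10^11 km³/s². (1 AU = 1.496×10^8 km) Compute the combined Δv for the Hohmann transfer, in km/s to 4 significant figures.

In km: r₁ = 0.622 × 1.496×10^8 = 9.30512×10^7 km; r₂ = 3.72 × 1.496×10^8 = 5.56512×10^8 km.
Semi-major axis of the transfer orbit: a_t = (9.30512×10^7 + 5.56512×10^8)/2 = 3.247816×10^8 km.
At r₁ the circular-orbit speed is v₁ = √(μ/r₁) = 37.76 km/s.
Transfer-orbit speed at r₁ (v² = μ(2/r − 1/a)): v_p = √[μ(2/r₁ − 1/a_t)] = 49.43 km/s.
First burn Δv₁ = |v_p − v₁| = 11.67 km/s.
At r₂, v₂ = √(μ/r₂) = 15.4418 km/s.
Transfer-orbit speed at r₂: v_a = √[μ(2/r₂ − 1/a_t)] = 8.26539 km/s.
Second burn Δv₂ = |v₂ − v_a| = 7.176 km/s.
Total Δv = Δv₁ + Δv₂ = 18.85 km/s.

Δv = 18.85 km/s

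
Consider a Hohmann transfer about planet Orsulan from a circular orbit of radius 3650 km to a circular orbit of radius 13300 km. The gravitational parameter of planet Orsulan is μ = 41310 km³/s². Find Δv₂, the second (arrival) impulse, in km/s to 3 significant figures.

Δv₂ = 0.606 km/s

Transfer-ellipse semi-major axis a_t = (r₁ + r₂)/2 = (3650 + 13300)/2 = 8475 km.
Circular speed at r = 13300 km: v_c = √(μ/r) = 1.7624 km/s.
Vis-viva on the transfer ellipse at r = 13300 km gives v_t = √[μ(2/r − 1/a_t)] = 1.1566 km/s.
Δv₂ = |v_t − v_c| = |1.1566 − 1.7624| = 0.6058 km/s.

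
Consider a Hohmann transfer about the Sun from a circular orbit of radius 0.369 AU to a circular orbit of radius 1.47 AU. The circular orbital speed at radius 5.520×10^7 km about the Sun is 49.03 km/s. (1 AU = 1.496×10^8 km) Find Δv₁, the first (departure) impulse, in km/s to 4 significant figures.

Δv₁ = 12.96 km/s

From the circular-orbit relation v² = μ/r at r = 5.520×10^7 km: μ = v²r = (49.03)² × 5.520×10^7 = 1.32698×10^11 km³/s².
In km: r₁ = 0.369 × 1.496×10^8 = 5.52024×10^7 km; r₂ = 1.47 × 1.496×10^8 = 2.19912×10^8 km.
Semi-major axis of the transfer orbit: a_t = (5.52024×10^7 + 2.19912×10^8)/2 = 1.375572×10^8 km.
On the circular orbit at r = 5.52024×10^7 km, v_c = √(μ/r) = 49.03 km/s.
Transfer-orbit speed at the same r (vis-viva, a = a_t): v_t = √[μ(2/r − 1/a_t)] = 61.99 km/s.
Δv₁ = |v_t − v_c| = |61.99 − 49.03| = 12.96 km/s.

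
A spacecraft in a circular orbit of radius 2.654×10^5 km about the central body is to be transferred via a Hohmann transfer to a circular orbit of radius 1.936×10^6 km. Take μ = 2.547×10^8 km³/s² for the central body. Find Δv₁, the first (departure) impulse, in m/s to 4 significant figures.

Δv₁ = 10110 m/s

Transfer-ellipse semi-major axis a_t = (r₁ + r₂)/2 = (2.654×10^5 + 1.936×10^6)/2 = 1.1007×10^6 km.
On the circular orbit at r = 2.654×10^5 km, v_c = √(μ/r) = 30.979 km/s.
Transfer-orbit speed at the same r (vis-viva, a = a_t): v_t = √[μ(2/r − 1/a_t)] = 41.085 km/s.
Δv₁ = |v_t − v_c| = |41.085 − 30.979| = 10.11 km/s.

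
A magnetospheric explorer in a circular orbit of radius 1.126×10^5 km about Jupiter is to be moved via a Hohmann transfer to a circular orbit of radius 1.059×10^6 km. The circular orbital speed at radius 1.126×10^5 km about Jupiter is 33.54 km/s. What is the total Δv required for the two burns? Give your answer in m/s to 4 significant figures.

Δv = 17700 m/s

From the circular-orbit relation v² = μ/r at r = 1.126×10^5 km: μ = v²r = (33.54)² × 1.126×10^5 = 1.26667×10^8 km³/s².
Semi-major axis of the transfer orbit: a_t = (1.126×10^5 + 1.059×10^6)/2 = 5.858×10^5 km.
Circular speed at r₁: v₁ = √(μ/r₁) = √(1.26667×10^8/1.126×10^5) = 33.54 km/s.
Transfer-orbit speed at r₁ (v² = μ(2/r − 1/a)): v_p = √[μ(2/r₁ − 1/a_t)] = 45.10 km/s.
First burn Δv₁ = |v_p − v₁| = 11.56 km/s.
Circular speed at r₂: v₂ = √(μ/r₂) = 10.937 km/s.
Transfer-orbit speed at r₂: v_a = √[μ(2/r₂ − 1/a_t)] = 4.7949 km/s.
Second burn Δv₂ = |v₂ − v_a| = 6.142 km/s.
Δv = Δv₁ + Δv₂ = 11.56 + 6.142 = 17.70 km/s.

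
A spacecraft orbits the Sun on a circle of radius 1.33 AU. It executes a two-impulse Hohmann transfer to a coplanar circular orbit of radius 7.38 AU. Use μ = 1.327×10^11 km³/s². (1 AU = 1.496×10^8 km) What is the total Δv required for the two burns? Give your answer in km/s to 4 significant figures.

Δv = 12.70 km/s

In km: r₁ = 1.33 × 1.496×10^8 = 1.98968×10^8 km; r₂ = 7.38 × 1.496×10^8 = 1.104048×10^9 km.
Semi-major axis of the transfer orbit: a_t = (1.98968×10^8 + 1.104048×10^9)/2 = 6.51508×10^8 km.
Circular speed at r₁: v₁ = √(μ/r₁) = √(1.327×10^11/1.98968×10^8) = 25.825 km/s.
On the transfer ellipse at r₁, vis-viva gives v_p = √[μ(2/r₁ − 1/a_t)] = 33.618 km/s.
First burn Δv₁ = |v_p − v₁| = 7.793 km/s.
Circular speed at r₂: v₂ = √(μ/r₂) = 10.9633 km/s.
Transfer-orbit speed at r₂: v_a = √[μ(2/r₂ − 1/a_t)] = 6.05861 km/s.
Second burn Δv₂ = |v₂ − v_a| = 4.905 km/s.
Δv = Δv₁ + Δv₂ = 7.793 + 4.905 = 12.70 km/s.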